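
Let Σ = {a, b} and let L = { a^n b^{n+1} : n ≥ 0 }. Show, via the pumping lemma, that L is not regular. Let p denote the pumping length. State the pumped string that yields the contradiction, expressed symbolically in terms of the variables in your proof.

a^{p+k} b^{p+1}

Toward a contradiction, assume L is regular with pumping length p.
Take w = a^p b^{p+1}. Then w ∈ L and |w| = 2p+1 ≥ p.
The pumping lemma gives a decomposition w = xyz where |xy| ≤ p and |y| > 0.
Because |xy| ≤ p and w begins with p copies of a, we have y = a^k with 1 ≤ k ≤ p.
Pump with i = 2: xy^2z = a^{p+k} b^{p+1}. For this to lie in L we would need p+1 = (p+k)+1, which forces k = 0. But k ≥ 1, so xy^2z ∉ L.
This contradicts the pumping lemma, so L is not regular.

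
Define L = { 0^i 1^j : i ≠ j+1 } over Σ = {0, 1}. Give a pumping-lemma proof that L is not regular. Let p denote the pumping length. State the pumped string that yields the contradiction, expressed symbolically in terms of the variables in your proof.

Assume L is regular; let p be its pumping constant.
Choose w = 0^p 1^{p+p!-1}. Since p ≠ (p+p!-1)+1 = p+p!, w ∈ L; and |w| ≥ p.
The pumping lemma gives a decomposition w = xyz where |xy| ≤ p and y is nonempty.
The first p characters of w are 0's, so xy (and hence y) consists only of 0's. Write y = 0^k, 1 ≤ k ≤ p.
Since 1 ≤ k ≤ p, k divides p!; set t = 1 + p!/k. Then xy^t z has p + (p!/k)·k = p + p! copies of 0. Now the 0-count is p+p! and (1-count)+1 = (p+p!-1)+1 = p+p!, so i ≠ j+1 fails. So xy^t z = 0^{p+p!} 1^{p+p!-1} ∉ L.
Contradiction. Therefore L is not regular.

0^{p+p!} 1^{p+p!-1}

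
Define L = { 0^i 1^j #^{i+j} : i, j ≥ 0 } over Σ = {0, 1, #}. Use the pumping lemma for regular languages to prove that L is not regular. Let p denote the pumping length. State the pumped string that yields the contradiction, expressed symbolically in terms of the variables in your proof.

Assume L is regular. Let p be the pumping length given by the pumping lemma.
Take w = 0^p 1^p #^{2p} ∈ L (with i=j=p, i+j=2p), |w| = 4p ≥ p.
The pumping lemma gives a decomposition w = xyz where |xy| ≤ p and |y| > 0.
Since the first p symbols of w are all 0's and |xy| ≤ p, y lies entirely in the leading 0-block: y = 0^k for some k with 1 ≤ k ≤ p.
Consider xy^2z = 0^{p+k} 1^p #^{2p}. Now the 0- and 1-counts sum to 2p+k, but the #-count is 2p ≠ 2p+k. So xy^2z ∉ L.
This contradicts the pumping lemma, so L is not regular.

0^{p+k} 1^p #^{2p}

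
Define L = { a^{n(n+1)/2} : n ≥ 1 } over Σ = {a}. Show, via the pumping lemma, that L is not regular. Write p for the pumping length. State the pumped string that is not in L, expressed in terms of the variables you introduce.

Suppose for contradiction that L is regular, and let p be the pumping length.
Take w = a^{p(p+1)/2} ∈ L with |w| = p(p+1)/2 ≥ p.
By the pumping lemma, w = xyz with |xy| ≤ p and y is nonempty.
Then y = a^k for some k with 1 ≤ k ≤ p.
Pump with i = 2: xy^2z = a^{p(p+1)/2+k}. Since 1 ≤ k ≤ p, p(p+1)/2 < p(p+1)/2+k ≤ p(p+1)/2+p < (p+1)(p+2)/2, so p(p+1)/2+k is strictly between consecutive triangular numbers. So xy^2z ∉ L.
Contradiction. Therefore L is not regular.

a^{p(p+1)/2+k}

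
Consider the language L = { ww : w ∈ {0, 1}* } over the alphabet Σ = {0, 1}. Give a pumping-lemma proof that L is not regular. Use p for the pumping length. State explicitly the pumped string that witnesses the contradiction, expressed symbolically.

0^{p+k} 1^p 0^p 1^p

Suppose for contradiction that L is regular, and let p be the pumping length.
Take w = 0^p 1^p 0^p 1^p = uu where u = 0^p1^p; then w ∈ L and |w| = 4p ≥ p.
The pumping lemma gives a decomposition w = xyz where |xy| ≤ p and |y| ≥ 1.
The first p characters of w are 0's, so xy (and hence y) consists only of 0's. Write y = 0^k, 1 ≤ k ≤ p.
Pump with i = 2: xy^2z = 0^{p+k} 1^p 0^p 1^p, of length 4p+k. Suppose this equals vv. The string starts with 0 and ends with 1, so v does too; thus the boundary between the two copies of v is a 1→0 transition. There is exactly one such transition, at position 2p+k, so |v| = 2p+k and |vv| = 4p+2k ≠ 4p+k since k ≥ 1. So xy^2z ∉ L.
Contradiction. Therefore L is not regular.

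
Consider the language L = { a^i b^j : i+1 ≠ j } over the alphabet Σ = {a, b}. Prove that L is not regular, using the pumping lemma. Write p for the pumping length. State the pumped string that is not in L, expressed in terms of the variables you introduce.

Assume L is regular; let p be its pumping constant.
Choose w = a^p b^{p+p!+1}. Since p ≠ (p+p!+1)-1 = p+p!, w ∈ L; and |w| ≥ p.
By the pumping lemma, w = xyz with |xy| ≤ p and |y| ≥ 1.
The first p characters of w are a's, so xy (and hence y) consists only of a's. Write y = a^k, 1 ≤ k ≤ p.
Since 1 ≤ k ≤ p, k divides p!; set t = 1 + p!/k. Then xy^t z has p + (p!/k)·k = p + p! copies of a. Now the a-count is p+p! and (b-count)-1 = (p+p!+1)-1 = p+p!, so i+1 ≠ j fails. So xy^t z = a^{p+p!} b^{p+p!+1} ∉ L.
This contradicts the pumping lemma, so L is not regular.

a^{p+p!} b^{p+p!+1}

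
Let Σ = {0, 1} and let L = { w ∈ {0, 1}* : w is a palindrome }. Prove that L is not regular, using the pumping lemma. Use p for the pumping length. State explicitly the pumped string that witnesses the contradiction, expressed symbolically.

Assume L is regular. Let p be the pumping length given by the pumping lemma.
Take w = 0^p 1 0^p, a palindrome of length 2p+1 ≥ p.
Write w = xyz as guaranteed by the lemma, with |xy| ≤ p and |y| ≥ 1.
The first p characters of w are 0's, so xy (and hence y) consists only of 0's. Write y = 0^k, 1 ≤ k ≤ p.
Pump with i = 2: xy^2z = 0^{p+k} 1 0^p. Its reverse is 0^p 1 0^{p+k}, which differs from xy^2z since k ≥ 1. So xy^2z is not a palindrome and xy^2z ∉ L.
This contradicts the pumping lemma, so L is not regular.

0^{p+k} 1 0^p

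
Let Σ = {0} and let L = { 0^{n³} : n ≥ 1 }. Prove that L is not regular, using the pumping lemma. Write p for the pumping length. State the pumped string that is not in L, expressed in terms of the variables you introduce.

Assume L is regular. Let p be the pumping length given by the pumping lemma.
Take w = 0^{p³} ∈ L with |w| = p³ ≥ p.
By the pumping lemma, w = xyz with |xy| ≤ p and |y| > 0.
Then y = 0^k for some k with 1 ≤ k ≤ p.
Pump with i = 2: xy^2z = 0^{p³+k}. Since 1 ≤ k ≤ p, p³ < p³+k ≤ p³+p < p³+3p²+3p+1 = (p+1)³, so p³+k is not a perfect cube. So xy^2z ∉ L.
This contradicts the pumping lemma, so L is not regular.

0^{p³+k}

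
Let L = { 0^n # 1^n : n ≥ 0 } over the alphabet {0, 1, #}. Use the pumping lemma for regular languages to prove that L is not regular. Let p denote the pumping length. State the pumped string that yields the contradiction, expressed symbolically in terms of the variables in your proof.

Assume L is regular. Let p be the pumping length given by the pumping lemma.
Take w = 0^p # 1^p ∈ L with |w| = 2p+1 ≥ p.
By the pumping lemma, w = xyz with |xy| ≤ p and |y| ≥ 1.
The first p characters of w are 0's, so xy (and hence y) consists only of 0's. Write y = 0^k, 1 ≤ k ≤ p.
Pump with i = 2: xy^2z = 0^{p+k} # 1^p, which would require p+k = p. But k ≥ 1, so xy^2z ∉ L.
This contradicts the pumping lemma, so L is not regular.

0^{p+k} # 1^p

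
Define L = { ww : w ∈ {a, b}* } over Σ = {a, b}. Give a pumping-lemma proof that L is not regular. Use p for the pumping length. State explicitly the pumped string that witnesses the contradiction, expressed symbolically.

Assume L is regular. Let p be the pumping length given by the pumping lemma.
Take w = a^p b^p a^p b^p = uu where u = a^pb^p; then w ∈ L and |w| = 4p ≥ p.
Write w = xyz as guaranteed by the lemma, with |xy| ≤ p and |y| ≥ 1.
Because |xy| ≤ p and w begins with p copies of a, we have y = a^k with 1 ≤ k ≤ p.
Pump with i = 2: xy^2z = a^{p+k} b^p a^p b^p, of length 4p+k. Suppose this equals vv. The string starts with a and ends with b, so v does too; thus the boundary between the two copies of v is a b→a transition. There is exactly one such transition, at position 2p+k, so |v| = 2p+k and |vv| = 4p+2k ≠ 4p+k since k ≥ 1. So xy^2z ∉ L.
This is a contradiction; hence L is not regular.

a^{p+k} b^p a^p b^p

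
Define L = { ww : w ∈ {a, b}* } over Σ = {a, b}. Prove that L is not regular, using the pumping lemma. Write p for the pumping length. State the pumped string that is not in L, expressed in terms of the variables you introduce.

a^{p+k} b^p a^p b^p

Assume L is regular; let p be its pumping constant.
Take w = a^p b^p a^p b^p = uu where u = a^pb^p; then w ∈ L and |w| = 4p ≥ p.
Write w = xyz as guaranteed by the lemma, with |xy| ≤ p and |y| ≥ 1.
Since the first p symbols of w are all a's and |xy| ≤ p, y lies entirely in the leading a-block: y = a^k for some k with 1 ≤ k ≤ p.
Pump with i = 2: xy^2z = a^{p+k} b^p a^p b^p, of length 4p+k. Suppose this equals vv. The string starts with a and ends with b, so v does too; thus the boundary between the two copies of v is a b→a transition. There is exactly one such transition, at position 2p+k, so |v| = 2p+k and |vv| = 4p+2k ≠ 4p+k since k ≥ 1. So xy^2z ∉ L.
Contradiction. Therefore L is not regular.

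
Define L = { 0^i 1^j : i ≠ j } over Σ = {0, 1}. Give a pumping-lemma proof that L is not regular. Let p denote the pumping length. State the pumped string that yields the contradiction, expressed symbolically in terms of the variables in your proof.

0^{p+p!} 1^{p+p!}

Suppose for contradiction that L is regular, and let p be the pumping length.
Choose w = 0^p 1^{p+p!}. Since p ≠ p+p!, w ∈ L; and |w| ≥ p.
The pumping lemma gives a decomposition w = xyz where |xy| ≤ p and |y| ≥ 1.
Because |xy| ≤ p and w begins with p copies of 0, we have y = 0^k with 1 ≤ k ≤ p.
Since 1 ≤ k ≤ p, k divides p!; set t = 1 + p!/k. Then xy^t z has p + (p!/k)·k = p + p! copies of 0. Now the 0-count equals the 1-count, so i ≠ j fails. So xy^t z = 0^{p+p!} 1^{p+p!} ∉ L.
Contradiction. Therefore L is not regular.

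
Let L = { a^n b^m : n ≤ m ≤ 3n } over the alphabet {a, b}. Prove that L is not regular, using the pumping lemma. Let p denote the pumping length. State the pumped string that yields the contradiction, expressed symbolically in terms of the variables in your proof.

Suppose for contradiction that L is regular, and let p be the pumping length.
Take w = a^p b^p ∈ L (since p ≤ p ≤ 3p), with |w| = 2p ≥ p.
By the pumping lemma, w = xyz with |xy| ≤ p and |y| ≥ 1.
Because |xy| ≤ p and w begins with p copies of a, we have y = a^k with 1 ≤ k ≤ p.
Pump with i = 2: xy^2z = a^{p+k} b^p. Now n = p+k > p = m, so the condition n ≤ m fails. Thus xy^2z ∉ L.
Contradiction. Therefore L is not regular.

a^{p+k} b^p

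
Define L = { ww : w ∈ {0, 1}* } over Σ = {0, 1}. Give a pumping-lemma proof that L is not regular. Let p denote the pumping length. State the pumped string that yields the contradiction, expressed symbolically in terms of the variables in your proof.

Toward a contradiction, assume L is regular with pumping length p.
Take w = 0^p 1^p 0^p 1^p = uu where u = 0^p1^p; then w ∈ L and |w| = 4p ≥ p.
The pumping lemma gives a decomposition w = xyz where |xy| ≤ p and |y| > 0.
The first p characters of w are 0's, so xy (and hence y) consists only of 0's. Write y = 0^k, 1 ≤ k ≤ p.
Pump with i = 2: xy^2z = 0^{p+k} 1^p 0^p 1^p, of length 4p+k. Suppose this equals vv. The string starts with 0 and ends with 1, so v does too; thus the boundary between the two copies of v is a 1→0 transition. There is exactly one such transition, at position 2p+k, so |v| = 2p+k and |vv| = 4p+2k ≠ 4p+k since k ≥ 1. So xy^2z ∉ L.
This is a contradiction; hence L is not regular.

0^{p+k} 1^p 0^p 1^p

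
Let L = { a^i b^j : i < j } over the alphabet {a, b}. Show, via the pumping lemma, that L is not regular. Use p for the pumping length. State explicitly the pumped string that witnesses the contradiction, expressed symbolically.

Assume L is regular. Let p be the pumping length given by the pumping lemma.
Choose w = a^p b^{p+1} ∈ L, with |w| = 2p+1 ≥ p.
Write w = xyz as guaranteed by the lemma, with |xy| ≤ p and |y| > 0.
Since the first p symbols of w are all a's and |xy| ≤ p, y lies entirely in the leading a-block: y = a^k for some k with 1 ≤ k ≤ p.
Consider xy^2z = a^{p+k} b^{p+1}. Since k ≥ 1, the a-count p+k is at least p+1, so i < j fails; thus xy^2z ∉ L.
This contradicts the pumping lemma, so L is not regular.

a^{p+k} b^{p+1}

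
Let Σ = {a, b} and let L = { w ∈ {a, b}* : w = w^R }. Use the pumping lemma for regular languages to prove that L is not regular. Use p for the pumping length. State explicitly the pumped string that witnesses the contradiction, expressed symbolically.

Assume L is regular; let p be its pumping constant.
Take w = a^p b a^p, a palindrome of length 2p+1 ≥ p.
Write w = xyz as guaranteed by the lemma, with |xy| ≤ p and |y| > 0.
Since the first p symbols of w are all a's and |xy| ≤ p, y lies entirely in the leading a-block: y = a^k for some k with 1 ≤ k ≤ p.
Pump with i = 2: xy^2z = a^{p+k} b a^p. Its reverse is a^p b a^{p+k}, which differs from xy^2z since k ≥ 1. So xy^2z is not a palindrome and xy^2z ∉ L.
This is a contradiction; hence L is not regular.

a^{p+k} b a^p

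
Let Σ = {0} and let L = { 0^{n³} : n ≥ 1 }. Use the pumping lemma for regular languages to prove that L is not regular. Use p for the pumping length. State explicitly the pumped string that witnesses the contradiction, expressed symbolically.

0^{p³+k}

Suppose for contradiction that L is regular, and let p be the pumping length.
Take w = 0^{p³} ∈ L with |w| = p³ ≥ p.
The pumping lemma gives a decomposition w = xyz where |xy| ≤ p and |y| > 0.
Then y = 0^k for some k with 1 ≤ k ≤ p.
Pump with i = 2: xy^2z = 0^{p³+k}. Since 1 ≤ k ≤ p, p³ < p³+k ≤ p³+p < p³+3p²+3p+1 = (p+1)³, so p³+k is not a perfect cube. So xy^2z ∉ L.
This is a contradiction; hence L is not regular.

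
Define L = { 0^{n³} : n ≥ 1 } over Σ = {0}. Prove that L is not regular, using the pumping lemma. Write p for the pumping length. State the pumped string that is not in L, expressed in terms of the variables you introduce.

Suppose for contradiction that L is regular, and let p be the pumping length.
Take w = 0^{p³} ∈ L with |w| = p³ ≥ p.
Write w = xyz as guaranteed by the lemma, with |xy| ≤ p and |y| > 0.
Then y = 0^k for some k with 1 ≤ k ≤ p.
Pump with i = 2: xy^2z = 0^{p³+k}. Since 1 ≤ k ≤ p, p³ < p³+k ≤ p³+p < p³+3p²+3p+1 = (p+1)³, so p³+k is not a perfect cube. So xy^2z ∉ L.
This contradicts the pumping lemma, so L is not regular.

0^{p³+k}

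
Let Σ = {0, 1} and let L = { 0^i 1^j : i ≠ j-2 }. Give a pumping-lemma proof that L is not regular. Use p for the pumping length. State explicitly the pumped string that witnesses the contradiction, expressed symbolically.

Suppose for contradiction that L is regular, and let p be the pumping length.
Choose w = 0^p 1^{p+p!+2}. Since p ≠ (p+p!+2)-2 = p+p!, w ∈ L; and |w| ≥ p.
The pumping lemma gives a decomposition w = xyz where |xy| ≤ p and y is nonempty.
Because |xy| ≤ p and w begins with p copies of 0, we have y = 0^k with 1 ≤ k ≤ p.
Since 1 ≤ k ≤ p, k divides p!; set t = 1 + p!/k. Then xy^t z has p + (p!/k)·k = p + p! copies of 0. Now the 0-count is p+p! and (1-count)-2 = (p+p!+2)-2 = p+p!, so i ≠ j-2 fails. So xy^t z = 0^{p+p!} 1^{p+p!+2} ∉ L.
This contradicts the pumping lemma, so L is not regular.

0^{p+p!} 1^{p+p!+2}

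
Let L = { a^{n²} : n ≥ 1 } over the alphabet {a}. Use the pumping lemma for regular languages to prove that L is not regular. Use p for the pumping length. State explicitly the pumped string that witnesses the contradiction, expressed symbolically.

a^{p²+k}

Toward a contradiction, assume L is regular with pumping length p.
Take w = a^{p²} ∈ L with |w| = p² ≥ p.
By the pumping lemma, w = xyz with |xy| ≤ p and |y| ≥ 1.
Then y = a^k for some k with 1 ≤ k ≤ p.
Pump with i = 2: xy^2z = a^{p²+k}. Since 1 ≤ k ≤ p, p² < p²+k ≤ p²+p < (p+1)², so p²+k lies strictly between consecutive squares and is not a perfect square. So xy^2z ∉ L.
This is a contradiction; hence L is not regular.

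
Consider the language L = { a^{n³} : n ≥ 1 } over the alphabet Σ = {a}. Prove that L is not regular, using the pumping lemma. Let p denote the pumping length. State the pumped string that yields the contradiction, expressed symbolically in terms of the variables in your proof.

Assume L is regular; let p be its pumping constant.
Take w = a^{p³} ∈ L with |w| = p³ ≥ p.
The pumping lemma gives a decomposition w = xyz where |xy| ≤ p and |y| ≥ 1.
Then y = a^k for some k with 1 ≤ k ≤ p.
Pump with i = 2: xy^2z = a^{p³+k}. Since 1 ≤ k ≤ p, p³ < p³+k ≤ p³+p < p³+3p²+3p+1 = (p+1)³, so p³+k is not a perfect cube. So xy^2z ∉ L.
This contradicts the pumping lemma, so L is not regular.

a^{p³+k}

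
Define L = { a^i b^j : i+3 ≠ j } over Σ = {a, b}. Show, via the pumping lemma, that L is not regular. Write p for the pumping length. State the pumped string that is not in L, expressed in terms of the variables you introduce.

Suppose for contradiction that L is regular, and let p be the pumping length.
Choose w = a^p b^{p+p!+3}. Since p ≠ (p+p!+3)-3 = p+p!, w ∈ L; and |w| ≥ p.
By the pumping lemma, w = xyz with |xy| ≤ p and |y| ≥ 1.
Since the first p symbols of w are all a's and |xy| ≤ p, y lies entirely in the leading a-block: y = a^k for some k with 1 ≤ k ≤ p.
Since 1 ≤ k ≤ p, k divides p!; set t = 1 + p!/k. Then xy^t z has p + (p!/k)·k = p + p! copies of a. Now the a-count is p+p! and (b-count)-3 = (p+p!+3)-3 = p+p!, so i+3 ≠ j fails. So xy^t z = a^{p+p!} b^{p+p!+3} ∉ L.
Contradiction. Therefore L is not regular.

a^{p+p!} b^{p+p!+3}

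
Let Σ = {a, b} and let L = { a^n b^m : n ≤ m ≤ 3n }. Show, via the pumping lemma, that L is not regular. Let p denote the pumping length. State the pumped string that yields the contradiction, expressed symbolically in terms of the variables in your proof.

Toward a contradiction, assume L is regular with pumping length p.
Take w = a^p b^p ∈ L (since p ≤ p ≤ 3p), with |w| = 2p ≥ p.
By the pumping lemma, w = xyz with |xy| ≤ p and |y| ≥ 1.
Because |xy| ≤ p and w begins with p copies of a, we have y = a^k with 1 ≤ k ≤ p.
Pump with i = 2: xy^2z = a^{p+k} b^p. Now n = p+k > p = m, so the condition n ≤ m fails. Thus xy^2z ∉ L.
Contradiction. Therefore L is not regular.

a^{p+k} b^p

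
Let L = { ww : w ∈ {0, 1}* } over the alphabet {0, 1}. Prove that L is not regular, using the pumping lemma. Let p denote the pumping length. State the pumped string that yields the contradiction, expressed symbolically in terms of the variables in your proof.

0^{p+k} 1^p 0^p 1^p

Assume L is regular. Let p be the pumping length given by the pumping lemma.
Take w = 0^p 1^p 0^p 1^p = uu where u = 0^p1^p; then w ∈ L and |w| = 4p ≥ p.
By the pumping lemma, w = xyz with |xy| ≤ p and |y| ≥ 1.
Because |xy| ≤ p and w begins with p copies of 0, we have y = 0^k with 1 ≤ k ≤ p.
Pump with i = 2: xy^2z = 0^{p+k} 1^p 0^p 1^p, of length 4p+k. Suppose this equals vv. The string starts with 0 and ends with 1, so v does too; thus the boundary between the two copies of v is a 1→0 transition. There is exactly one such transition, at position 2p+k, so |v| = 2p+k and |vv| = 4p+2k ≠ 4p+k since k ≥ 1. So xy^2z ∉ L.
This is a contradiction; hence L is not regular.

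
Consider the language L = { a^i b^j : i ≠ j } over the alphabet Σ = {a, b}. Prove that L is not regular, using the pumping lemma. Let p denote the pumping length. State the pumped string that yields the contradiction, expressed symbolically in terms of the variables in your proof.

a^{p+p!} b^{p+p!}

Assume L is regular. Let p be the pumping length given by the pumping lemma.
Choose w = a^p b^{p+p!}. Since p ≠ p+p!, w ∈ L; and |w| ≥ p.
Write w = xyz as guaranteed by the lemma, with |xy| ≤ p and y is nonempty.
The first p characters of w are a's, so xy (and hence y) consists only of a's. Write y = a^k, 1 ≤ k ≤ p.
Since 1 ≤ k ≤ p, k divides p!; set t = 1 + p!/k. Then xy^t z has p + (p!/k)·k = p + p! copies of a. Now the a-count equals the b-count, so i ≠ j fails. So xy^t z = a^{p+p!} b^{p+p!} ∉ L.
Contradiction. Therefore L is not regular.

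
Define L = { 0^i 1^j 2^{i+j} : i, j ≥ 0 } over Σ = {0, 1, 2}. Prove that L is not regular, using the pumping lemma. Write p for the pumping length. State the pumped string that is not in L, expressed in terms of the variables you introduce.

Assume L is regular; let p be its pumping constant.
Take w = 0^p 1^p 2^{2p} ∈ L (with i=j=p, i+j=2p), |w| = 4p ≥ p.
Write w = xyz as guaranteed by the lemma, with |xy| ≤ p and |y| ≥ 1.
The first p characters of w are 0's, so xy (and hence y) consists only of 0's. Write y = 0^k, 1 ≤ k ≤ p.
Consider xy^2z = 0^{p+k} 1^p 2^{2p}. Now the 0- and 1-counts sum to 2p+k, but the 2-count is 2p ≠ 2p+k. So xy^2z ∉ L.
This is a contradiction; hence L is not regular.

0^{p+k} 1^p 2^{2p}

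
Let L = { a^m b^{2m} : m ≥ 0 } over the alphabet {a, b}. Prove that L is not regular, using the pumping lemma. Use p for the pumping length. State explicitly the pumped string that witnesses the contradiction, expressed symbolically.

a^{p+k} b^{2p}

Assume L is regular. Let p be the pumping length given by the pumping lemma.
Let w = a^p b^{2p} ∈ L; note |w| = 3p ≥ p.
Write w = xyz as guaranteed by the lemma, with |xy| ≤ p and |y| ≥ 1.
The first p characters of w are a's, so xy (and hence y) consists only of a's. Write y = a^k, 1 ≤ k ≤ p.
Pump with i = 2: xy^2z = a^{p+k} b^{2p}. For this to lie in L we would need 2p = 2(p+k), which forces k = 0. But k ≥ 1, so xy^2z ∉ L.
This is a contradiction; hence L is not regular.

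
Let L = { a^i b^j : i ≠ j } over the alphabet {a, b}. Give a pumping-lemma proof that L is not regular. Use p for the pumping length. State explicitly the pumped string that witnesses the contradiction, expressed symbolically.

a^{p+p!} b^{p+p!}

Assume L is regular. Let p be the pumping length given by the pumping lemma.
Choose w = a^p b^{p+p!}. Since p ≠ p+p!, w ∈ L; and |w| ≥ p.
The pumping lemma gives a decomposition w = xyz where |xy| ≤ p and |y| ≥ 1.
The first p characters of w are a's, so xy (and hence y) consists only of a's. Write y = a^k, 1 ≤ k ≤ p.
Since 1 ≤ k ≤ p, k divides p!; set t = 1 + p!/k. Then xy^t z has p + (p!/k)·k = p + p! copies of a. Now the a-count equals the b-count, so i ≠ j fails. So xy^t z = a^{p+p!} b^{p+p!} ∉ L.
This is a contradiction; hence L is not regular.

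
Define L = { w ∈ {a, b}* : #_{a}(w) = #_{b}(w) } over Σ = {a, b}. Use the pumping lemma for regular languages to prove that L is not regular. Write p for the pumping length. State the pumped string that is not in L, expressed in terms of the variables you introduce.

Suppose for contradiction that L is regular, and let p be the pumping length.
Choose w = a^p b^p ∈ L with |w| = 2p ≥ p.
Write w = xyz as guaranteed by the lemma, with |xy| ≤ p and |y| ≥ 1.
Since the first p symbols of w are all a's and |xy| ≤ p, y lies entirely in the leading a-block: y = a^k for some k with 1 ≤ k ≤ p.
Pump with i = 2: xy^2z = a^{p+k} b^p has p+k occurrences of a but only p of b. Since k ≥ 1 the counts differ, so xy^2z ∉ L.
This is a contradiction; hence L is not regular.

a^{p+k} b^p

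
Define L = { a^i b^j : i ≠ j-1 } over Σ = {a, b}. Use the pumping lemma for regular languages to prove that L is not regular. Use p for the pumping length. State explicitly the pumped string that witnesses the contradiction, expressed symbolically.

a^{p+p!} b^{p+p!+1}

Toward a contradiction, assume L is regular with pumping length p.
Choose w = a^p b^{p+p!+1}. Since p ≠ (p+p!+1)-1 = p+p!, w ∈ L; and |w| ≥ p.
By the pumping lemma, w = xyz with |xy| ≤ p and y is nonempty.
Since the first p symbols of w are all a's and |xy| ≤ p, y lies entirely in the leading a-block: y = a^k for some k with 1 ≤ k ≤ p.
Since 1 ≤ k ≤ p, k divides p!; set t = 1 + p!/k. Then xy^t z has p + (p!/k)·k = p + p! copies of a. Now the a-count is p+p! and (b-count)-1 = (p+p!+1)-1 = p+p!, so i ≠ j-1 fails. So xy^t z = a^{p+p!} b^{p+p!+1} ∉ L.
This contradicts the pumping lemma, so L is not regular.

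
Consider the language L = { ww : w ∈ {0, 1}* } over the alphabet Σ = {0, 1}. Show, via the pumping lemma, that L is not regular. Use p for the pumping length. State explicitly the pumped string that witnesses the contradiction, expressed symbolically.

0^{p+k} 1^p 0^p 1^p

Suppose for contradiction that L is regular, and let p be the pumping length.
Take w = 0^p 1^p 0^p 1^p = uu where u = 0^p1^p; then w ∈ L and |w| = 4p ≥ p.
Write w = xyz as guaranteed by the lemma, with |xy| ≤ p and |y| > 0.
Since the first p symbols of w are all 0's and |xy| ≤ p, y lies entirely in the leading 0-block: y = 0^k for some k with 1 ≤ k ≤ p.
Pump with i = 2: xy^2z = 0^{p+k} 1^p 0^p 1^p, of length 4p+k. Suppose this equals vv. The string starts with 0 and ends with 1, so v does too; thus the boundary between the two copies of v is a 1→0 transition. There is exactly one such transition, at position 2p+k, so |v| = 2p+k and |vv| = 4p+2k ≠ 4p+k since k ≥ 1. So xy^2z ∉ L.
This contradicts the pumping lemma, so L is not regular.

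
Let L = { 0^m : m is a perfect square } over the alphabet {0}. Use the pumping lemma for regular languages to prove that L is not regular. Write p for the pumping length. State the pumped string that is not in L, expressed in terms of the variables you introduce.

0^{p²+k}

Assume L is regular; let p be its pumping constant.
Take w = 0^{p²} ∈ L with |w| = p² ≥ p.
The pumping lemma gives a decomposition w = xyz where |xy| ≤ p and |y| ≥ 1.
Then y = 0^k for some k with 1 ≤ k ≤ p.
Pump with i = 2: xy^2z = 0^{p²+k}. Since 1 ≤ k ≤ p, p² < p²+k ≤ p²+p < (p+1)², so p²+k lies strictly between consecutive squares and is not a perfect square. So xy^2z ∉ L.
This is a contradiction; hence L is not regular.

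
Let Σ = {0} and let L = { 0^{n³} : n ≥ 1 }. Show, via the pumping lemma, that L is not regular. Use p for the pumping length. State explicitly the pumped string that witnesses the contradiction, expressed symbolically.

Assume L is regular. Let p be the pumping length given by the pumping lemma.
Take w = 0^{p³} ∈ L with |w| = p³ ≥ p.
Write w = xyz as guaranteed by the lemma, with |xy| ≤ p and |y| > 0.
Then y = 0^k for some k with 1 ≤ k ≤ p.
Pump with i = 2: xy^2z = 0^{p³+k}. Since 1 ≤ k ≤ p, p³ < p³+k ≤ p³+p < p³+3p²+3p+1 = (p+1)³, so p³+k is not a perfect cube. So xy^2z ∉ L.
Contradiction. Therefore L is not regular.

0^{p³+k}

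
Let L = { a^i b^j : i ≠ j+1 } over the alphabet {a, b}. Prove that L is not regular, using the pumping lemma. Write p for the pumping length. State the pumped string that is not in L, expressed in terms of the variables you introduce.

a^{p+p!} b^{p+p!-1}

Assume L is regular. Let p be the pumping length given by the pumping lemma.
Choose w = a^p b^{p+p!-1}. Since p ≠ (p+p!-1)+1 = p+p!, w ∈ L; and |w| ≥ p.
The pumping lemma gives a decomposition w = xyz where |xy| ≤ p and |y| ≥ 1.
The first p characters of w are a's, so xy (and hence y) consists only of a's. Write y = a^k, 1 ≤ k ≤ p.
Since 1 ≤ k ≤ p, k divides p!; set t = 1 + p!/k. Then xy^t z has p + (p!/k)·k = p + p! copies of a. Now the a-count is p+p! and (b-count)+1 = (p+p!-1)+1 = p+p!, so i ≠ j+1 fails. So xy^t z = a^{p+p!} b^{p+p!-1} ∉ L.
Contradiction. Therefore L is not regular.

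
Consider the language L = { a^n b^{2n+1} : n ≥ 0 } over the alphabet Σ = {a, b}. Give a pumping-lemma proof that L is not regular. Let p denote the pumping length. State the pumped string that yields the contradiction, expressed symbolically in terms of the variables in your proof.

a^{p+k} b^{2p+1}

Suppose for contradiction that L is regular, and let p be the pumping length.
Let w = a^p b^{2p+1} ∈ L; note |w| = 3p+1 ≥ p.
Write w = xyz as guaranteed by the lemma, with |xy| ≤ p and |y| > 0.
Since the first p symbols of w are all a's and |xy| ≤ p, y lies entirely in the leading a-block: y = a^k for some k with 1 ≤ k ≤ p.
Pump with i = 2: xy^2z = a^{p+k} b^{2p+1}. For this to lie in L we would need 2p+1 = 2(p+k)+1, which forces k = 0. But k ≥ 1, so xy^2z ∉ L.
This is a contradiction; hence L is not regular.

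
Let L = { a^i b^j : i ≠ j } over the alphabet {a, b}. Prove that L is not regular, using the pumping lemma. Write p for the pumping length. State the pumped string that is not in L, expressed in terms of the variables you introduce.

Suppose for contradiction that L is regular, and let p be the pumping length.
Choose w = a^p b^{p+p!}. Since p ≠ p+p!, w ∈ L; and |w| ≥ p.
Write w = xyz as guaranteed by the lemma, with |xy| ≤ p and |y| > 0.
The first p characters of w are a's, so xy (and hence y) consists only of a's. Write y = a^k, 1 ≤ k ≤ p.
Since 1 ≤ k ≤ p, k divides p!; set t = 1 + p!/k. Then xy^t z has p + (p!/k)·k = p + p! copies of a. Now the a-count equals the b-count, so i ≠ j fails. So xy^t z = a^{p+p!} b^{p+p!} ∉ L.
This is a contradiction; hence L is not regular.

a^{p+p!} b^{p+p!}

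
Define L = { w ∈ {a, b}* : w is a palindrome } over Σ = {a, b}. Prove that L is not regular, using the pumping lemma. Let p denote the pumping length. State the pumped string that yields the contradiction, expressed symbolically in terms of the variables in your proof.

a^{p+k} b a^p

Assume L is regular. Let p be the pumping length given by the pumping lemma.
Take w = a^p b a^p, a palindrome of length 2p+1 ≥ p.
Write w = xyz as guaranteed by the lemma, with |xy| ≤ p and y is nonempty.
Because |xy| ≤ p and w begins with p copies of a, we have y = a^k with 1 ≤ k ≤ p.
Pump with i = 2: xy^2z = a^{p+k} b a^p. Its reverse is a^p b a^{p+k}, which differs from xy^2z since k ≥ 1. So xy^2z is not a palindrome and xy^2z ∉ L.
Contradiction. Therefore L is not regular.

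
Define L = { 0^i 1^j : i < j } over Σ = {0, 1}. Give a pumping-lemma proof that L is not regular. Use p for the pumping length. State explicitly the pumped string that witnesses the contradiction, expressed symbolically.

Toward a contradiction, assume L is regular with pumping length p.
Choose w = 0^p 1^{p+1} ∈ L, with |w| = 2p+1 ≥ p.
By the pumping lemma, w = xyz with |xy| ≤ p and |y| > 0.
Because |xy| ≤ p and w begins with p copies of 0, we have y = 0^k with 1 ≤ k ≤ p.
Consider xy^2z = 0^{p+k} 1^{p+1}. Since k ≥ 1, the 0-count p+k is at least p+1, so i < j fails; thus xy^2z ∉ L.
This is a contradiction; hence L is not regular.

0^{p+k} 1^{p+1}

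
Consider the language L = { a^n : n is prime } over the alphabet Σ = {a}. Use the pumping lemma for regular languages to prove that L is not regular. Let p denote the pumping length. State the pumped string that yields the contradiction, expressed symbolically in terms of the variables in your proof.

Suppose for contradiction that L is regular, and let p be the pumping length.
Let q be a prime with q ≥ p+2 (infinitely many primes exist), and take w = a^q ∈ L with |w| = q ≥ p.
The pumping lemma gives a decomposition w = xyz where |xy| ≤ p and |y| ≥ 1.
Then y = a^k for some k with 1 ≤ k ≤ p.
Since 1 ≤ k ≤ p, |xz| = q-k. Pump with i = q+1: |xy^{q+1}z| = (q-k)+(q+1)k = q+qk = q(1+k), which is composite (both factors ≥ 2). So xy^{q+1}z = a^{q(1+k)} ∉ L.
This is a contradiction; hence L is not regular.

a^{q(1+k)}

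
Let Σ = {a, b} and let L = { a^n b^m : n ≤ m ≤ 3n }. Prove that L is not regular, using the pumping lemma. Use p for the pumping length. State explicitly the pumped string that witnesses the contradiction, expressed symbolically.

Assume L is regular. Let p be the pumping length given by the pumping lemma.
Take w = a^p b^p ∈ L (since p ≤ p ≤ 3p), with |w| = 2p ≥ p.
By the pumping lemma, w = xyz with |xy| ≤ p and |y| > 0.
Because |xy| ≤ p and w begins with p copies of a, we have y = a^k with 1 ≤ k ≤ p.
Pump with i = 2: xy^2z = a^{p+k} b^p. Now n = p+k > p = m, so the condition n ≤ m fails. Thus xy^2z ∉ L.
This is a contradiction; hence L is not regular.

a^{p+k} b^p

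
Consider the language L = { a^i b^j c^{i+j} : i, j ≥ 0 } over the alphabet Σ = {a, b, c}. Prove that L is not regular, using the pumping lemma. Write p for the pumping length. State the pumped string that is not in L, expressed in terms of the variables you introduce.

Assume L is regular. Let p be the pumping length given by the pumping lemma.
Take w = a^p b^p c^{2p} ∈ L (with i=j=p, i+j=2p), |w| = 4p ≥ p.
The pumping lemma gives a decomposition w = xyz where |xy| ≤ p and |y| > 0.
The first p characters of w are a's, so xy (and hence y) consists only of a's. Write y = a^k, 1 ≤ k ≤ p.
Consider xy^2z = a^{p+k} b^p c^{2p}. Now the a- and b-counts sum to 2p+k, but the c-count is 2p ≠ 2p+k. So xy^2z ∉ L.
This contradicts the pumping lemma, so L is not regular.

a^{p+k} b^p c^{2p}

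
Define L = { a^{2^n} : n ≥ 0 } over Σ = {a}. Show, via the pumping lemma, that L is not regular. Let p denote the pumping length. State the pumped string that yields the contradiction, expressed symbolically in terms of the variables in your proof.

Suppose for contradiction that L is regular, and let p be the pumping length.
Take w = a^{2^p} ∈ L with |w| = 2^p ≥ p.
The pumping lemma gives a decomposition w = xyz where |xy| ≤ p and y is nonempty.
Then y = a^k for some k with 1 ≤ k ≤ p.
Pump with i = 2: xy^2z = a^{2^p+k}. Since 1 ≤ k ≤ p < 2^p, we have 2^p < 2^p+k < 2^{p+1}, so 2^p+k is not a power of 2. So xy^2z ∉ L.
This is a contradiction; hence L is not regular.

a^{2^p+k}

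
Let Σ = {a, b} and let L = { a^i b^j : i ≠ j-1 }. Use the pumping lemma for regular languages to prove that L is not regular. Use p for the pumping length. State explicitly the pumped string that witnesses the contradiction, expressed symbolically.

a^{p+p!} b^{p+p!+1}

Suppose for contradiction that L is regular, and let p be the pumping length.
Choose w = a^p b^{p+p!+1}. Since p ≠ (p+p!+1)-1 = p+p!, w ∈ L; and |w| ≥ p.
Write w = xyz as guaranteed by the lemma, with |xy| ≤ p and y is nonempty.
The first p characters of w are a's, so xy (and hence y) consists only of a's. Write y = a^k, 1 ≤ k ≤ p.
Since 1 ≤ k ≤ p, k divides p!; set t = 1 + p!/k. Then xy^t z has p + (p!/k)·k = p + p! copies of a. Now the a-count is p+p! and (b-count)-1 = (p+p!+1)-1 = p+p!, so i ≠ j-1 fails. So xy^t z = a^{p+p!} b^{p+p!+1} ∉ L.
This contradicts the pumping lemma, so L is not regular.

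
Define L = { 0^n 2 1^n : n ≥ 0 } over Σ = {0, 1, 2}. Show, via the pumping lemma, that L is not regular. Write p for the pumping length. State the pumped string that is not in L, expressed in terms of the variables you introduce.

0^{p+k} 2 1^p

Toward a contradiction, assume L is regular with pumping length p.
Take w = 0^p 2 1^p ∈ L with |w| = 2p+1 ≥ p.
The pumping lemma gives a decomposition w = xyz where |xy| ≤ p and y is nonempty.
The first p characters of w are 0's, so xy (and hence y) consists only of 0's. Write y = 0^k, 1 ≤ k ≤ p.
Pump with i = 2: xy^2z = 0^{p+k} 2 1^p, which would require p+k = p. But k ≥ 1, so xy^2z ∉ L.
This is a contradiction; hence L is not regular.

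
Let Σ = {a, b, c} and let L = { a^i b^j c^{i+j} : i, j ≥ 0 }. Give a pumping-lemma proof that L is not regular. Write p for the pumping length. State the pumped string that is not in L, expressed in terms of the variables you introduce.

a^{p+k} b^p c^{2p}

Assume L is regular; let p be its pumping constant.
Take w = a^p b^p c^{2p} ∈ L (with i=j=p, i+j=2p), |w| = 4p ≥ p.
By the pumping lemma, w = xyz with |xy| ≤ p and y is nonempty.
The first p characters of w are a's, so xy (and hence y) consists only of a's. Write y = a^k, 1 ≤ k ≤ p.
Consider xy^2z = a^{p+k} b^p c^{2p}. Now the a- and b-counts sum to 2p+k, but the c-count is 2p ≠ 2p+k. So xy^2z ∉ L.
This contradicts the pumping lemma, so L is not regular.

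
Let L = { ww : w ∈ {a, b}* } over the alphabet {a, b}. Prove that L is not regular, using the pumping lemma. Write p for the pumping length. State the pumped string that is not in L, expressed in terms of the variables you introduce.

a^{p+k} b^p a^p b^p

Assume L is regular; let p be its pumping constant.
Take w = a^p b^p a^p b^p = uu where u = a^pb^p; then w ∈ L and |w| = 4p ≥ p.
The pumping lemma gives a decomposition w = xyz where |xy| ≤ p and y is nonempty.
Because |xy| ≤ p and w begins with p copies of a, we have y = a^k with 1 ≤ k ≤ p.
Pump with i = 2: xy^2z = a^{p+k} b^p a^p b^p, of length 4p+k. Suppose this equals vv. The string starts with a and ends with b, so v does too; thus the boundary between the two copies of v is a b→a transition. There is exactly one such transition, at position 2p+k, so |v| = 2p+k and |vv| = 4p+2k ≠ 4p+k since k ≥ 1. So xy^2z ∉ L.
This contradicts the pumping lemma, so L is not regular.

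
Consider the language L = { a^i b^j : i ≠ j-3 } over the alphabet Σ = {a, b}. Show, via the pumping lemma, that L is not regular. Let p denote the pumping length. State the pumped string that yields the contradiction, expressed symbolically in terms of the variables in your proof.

a^{p+p!} b^{p+p!+3}

Assume L is regular. Let p be the pumping length given by the pumping lemma.
Choose w = a^p b^{p+p!+3}. Since p ≠ (p+p!+3)-3 = p+p!, w ∈ L; and |w| ≥ p.
Write w = xyz as guaranteed by the lemma, with |xy| ≤ p and |y| > 0.
The first p characters of w are a's, so xy (and hence y) consists only of a's. Write y = a^k, 1 ≤ k ≤ p.
Since 1 ≤ k ≤ p, k divides p!; set t = 1 + p!/k. Then xy^t z has p + (p!/k)·k = p + p! copies of a. Now the a-count is p+p! and (b-count)-3 = (p+p!+3)-3 = p+p!, so i ≠ j-3 fails. So xy^t z = a^{p+p!} b^{p+p!+3} ∉ L.
This is a contradiction; hence L is not regular.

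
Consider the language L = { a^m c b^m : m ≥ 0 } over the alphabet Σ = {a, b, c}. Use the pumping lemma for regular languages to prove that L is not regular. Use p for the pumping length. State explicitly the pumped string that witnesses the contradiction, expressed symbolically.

Toward a contradiction, assume L is regular with pumping length p.
Take w = a^p c b^p ∈ L with |w| = 2p+1 ≥ p.
The pumping lemma gives a decomposition w = xyz where |xy| ≤ p and |y| > 0.
Because |xy| ≤ p and w begins with p copies of a, we have y = a^k with 1 ≤ k ≤ p.
Pump with i = 2: xy^2z = a^{p+k} c b^p, which would require p+k = p. But k ≥ 1, so xy^2z ∉ L.
This contradicts the pumping lemma, so L is not regular.

a^{p+k} c b^p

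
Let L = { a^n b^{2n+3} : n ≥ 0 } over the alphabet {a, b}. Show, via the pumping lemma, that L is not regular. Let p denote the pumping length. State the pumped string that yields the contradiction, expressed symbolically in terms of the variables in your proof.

Suppose for contradiction that L is regular, and let p be the pumping length.
Let w = a^p b^{2p+3} ∈ L; note |w| = 3p+3 ≥ p.
By the pumping lemma, w = xyz with |xy| ≤ p and |y| ≥ 1.
The first p characters of w are a's, so xy (and hence y) consists only of a's. Write y = a^k, 1 ≤ k ≤ p.
Pump with i = 2: xy^2z = a^{p+k} b^{2p+3}. For this to lie in L we would need 2p+3 = 2(p+k)+3, which forces k = 0. But k ≥ 1, so xy^2z ∉ L.
This contradicts the pumping lemma, so L is not regular.

a^{p+k} b^{2p+3}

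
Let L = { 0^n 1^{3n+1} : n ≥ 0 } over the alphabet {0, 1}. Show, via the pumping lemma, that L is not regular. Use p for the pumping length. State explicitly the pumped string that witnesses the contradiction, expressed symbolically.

0^{p+k} 1^{3p+1}

Suppose for contradiction that L is regular, and let p be the pumping length.
Choose w = 0^p 1^{3p+1}, which is in L with |w| = 4p+1 ≥ p.
Write w = xyz as guaranteed by the lemma, with |xy| ≤ p and y is nonempty.
The first p characters of w are 0's, so xy (and hence y) consists only of 0's. Write y = 0^k, 1 ≤ k ≤ p.
Pump with i = 2: xy^2z = 0^{p+k} 1^{3p+1}. For this to lie in L we would need 3p+1 = 3(p+k)+1, which forces k = 0. But k ≥ 1, so xy^2z ∉ L.
Contradiction. Therefore L is not regular.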